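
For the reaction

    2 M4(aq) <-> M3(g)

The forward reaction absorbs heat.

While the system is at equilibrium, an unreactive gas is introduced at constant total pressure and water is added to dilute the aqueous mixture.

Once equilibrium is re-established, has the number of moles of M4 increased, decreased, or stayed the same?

Adding inert gas at constant total pressure expands the volume and lowers every reacting partial pressure. With Δn_gas = 1 − 0 = +1, Q moves away from K toward the side with fewer gas moles, so the system shifts toward the side with more gas moles — to the right.
Dilution lowers every aqueous concentration by the same factor. Δn_aq = 0 − 2 = -2, so the system shifts toward the side with more dissolved moles — to the left.
The two effects oppose each other, so the net shift — and hence the change in M4 — cannot be determined from the given information.

cannot be determined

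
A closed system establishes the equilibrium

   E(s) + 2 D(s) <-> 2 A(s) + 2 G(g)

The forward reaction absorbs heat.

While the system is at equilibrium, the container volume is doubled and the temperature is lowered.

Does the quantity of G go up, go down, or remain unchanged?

cannot be determined

Gas moles: reactants 0, products 2 (Δn_gas = +2). Expansion shifts the system toward the side with more moles of gas — to the right.
The forward reaction is endothermic. Lowering T favours the exothermic direction — shift to the left.
The two effects oppose each other, so the net shift — and hence the change in G — cannot be determined from the given information.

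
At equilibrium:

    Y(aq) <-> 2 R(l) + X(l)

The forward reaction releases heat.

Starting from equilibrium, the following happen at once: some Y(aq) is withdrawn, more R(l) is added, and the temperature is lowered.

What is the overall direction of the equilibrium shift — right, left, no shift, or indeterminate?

cannot be determined

Removing Y (aq), a reactant, drives the reaction to the left.
R is a pure liquid; its activity is 1 regardless of amount, so Q is unaffected — no shift from this change.
The forward reaction is exothermic. Lowering T favours the exothermic direction — shift to the right.
The individual effects push in opposite directions; without quantitative information the net direction cannot be determined.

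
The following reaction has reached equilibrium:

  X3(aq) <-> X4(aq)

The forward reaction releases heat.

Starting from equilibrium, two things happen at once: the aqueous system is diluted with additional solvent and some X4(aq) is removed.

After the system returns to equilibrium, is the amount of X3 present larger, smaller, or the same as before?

Dilution scales every aqueous concentration by the same factor. Δn_aq = 1 − 1 = 0, so Q is unchanged — no shift.
Removing X4 (aq), a product, drives the reaction to the right.
The net shift is to the right. X3 is a reactant, so its amount decreases.

decreases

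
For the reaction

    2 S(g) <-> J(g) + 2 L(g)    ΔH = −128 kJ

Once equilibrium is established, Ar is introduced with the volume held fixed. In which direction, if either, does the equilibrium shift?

no shift

At constant volume, adding an inert gas leaves every reacting species' partial pressure unchanged, so Q is unchanged — no shift from this change.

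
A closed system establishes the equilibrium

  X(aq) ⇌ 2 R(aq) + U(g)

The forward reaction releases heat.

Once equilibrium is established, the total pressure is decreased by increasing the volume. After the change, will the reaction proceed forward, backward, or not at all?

right

Gas moles: reactants 0, products 1 (Δn_gas = +1). Expansion shifts the system toward the side with more moles of gas — to the right.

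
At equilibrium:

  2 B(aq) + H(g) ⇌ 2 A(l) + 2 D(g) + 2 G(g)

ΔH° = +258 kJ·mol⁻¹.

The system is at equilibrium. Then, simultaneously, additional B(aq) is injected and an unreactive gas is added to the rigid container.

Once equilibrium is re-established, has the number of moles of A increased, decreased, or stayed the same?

increases

Adding B (aq), a reactant, drives the reaction to the right.
At constant volume, adding an inert gas leaves every reacting species' partial pressure unchanged, so Q is unchanged — no shift from this change.
The net shift is to the right. A is a product, so its amount increases.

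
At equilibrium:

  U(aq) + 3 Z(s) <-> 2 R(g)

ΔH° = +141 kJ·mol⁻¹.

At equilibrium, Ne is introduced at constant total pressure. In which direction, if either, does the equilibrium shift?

Adding inert gas at constant total pressure expands the volume and lowers every reacting partial pressure. With Δn_gas = 2 − 0 = +2, Q moves away from K toward the side with fewer gas moles, so the system shifts toward the side with more gas moles — to the right.

right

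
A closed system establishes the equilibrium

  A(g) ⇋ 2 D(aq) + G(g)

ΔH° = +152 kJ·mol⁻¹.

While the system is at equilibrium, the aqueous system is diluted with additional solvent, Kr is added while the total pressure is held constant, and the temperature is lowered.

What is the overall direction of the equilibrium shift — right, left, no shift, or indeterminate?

cannot be determined

Dilution lowers every aqueous concentration by the same factor. Δn_aq = 2 − 0 = +2, so the system shifts toward the side with more dissolved moles — to the right.
Adding inert gas at constant total pressure expands the volume, scaling every reacting partial pressure by the same factor. Δn_gas = 1 − 1 = 0, so Q is unchanged — no shift.
The forward reaction is endothermic. Lowering T favours the exothermic direction — shift to the left.
The individual effects push in opposite directions; without quantitative information the net direction cannot be determined.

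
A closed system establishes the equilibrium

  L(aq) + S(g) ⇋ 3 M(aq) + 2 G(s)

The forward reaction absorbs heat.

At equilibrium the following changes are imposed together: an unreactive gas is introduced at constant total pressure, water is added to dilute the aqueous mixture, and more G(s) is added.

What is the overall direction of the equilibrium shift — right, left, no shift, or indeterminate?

Adding inert gas at constant total pressure expands the volume and lowers every reacting partial pressure. With Δn_gas = 0 − 1 = -1, Q moves away from K toward the side with fewer gas moles, so the system shifts toward the side with more gas moles — to the left.
Dilution lowers every aqueous concentration by the same factor. Δn_aq = 3 − 1 = +2, so the system shifts toward the side with more dissolved moles — to the right.
G is a pure solid; its activity is 1 regardless of amount, so Q is unaffected — no shift from this change.
The individual effects push in opposite directions; without quantitative information the net direction cannot be determined.

cannot be determined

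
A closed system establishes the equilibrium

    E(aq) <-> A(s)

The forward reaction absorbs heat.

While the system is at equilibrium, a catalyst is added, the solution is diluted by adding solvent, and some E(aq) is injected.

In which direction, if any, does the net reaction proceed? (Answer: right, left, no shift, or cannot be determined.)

cannot be determined

A catalyst speeds both forward and reverse rates equally; it changes neither Q nor K — no shift from this change.
Dilution lowers every aqueous concentration by the same factor. Δn_aq = 0 − 1 = -1, so the system shifts toward the side with more dissolved moles — to the left.
Adding E (aq), a reactant, drives the reaction to the right.
The individual effects push in opposite directions; without quantitative information the net direction cannot be determined.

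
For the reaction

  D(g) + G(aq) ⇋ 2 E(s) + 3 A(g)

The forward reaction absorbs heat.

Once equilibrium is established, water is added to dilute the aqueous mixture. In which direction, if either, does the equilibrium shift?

left

Dilution lowers every aqueous concentration by the same factor. Δn_aq = 0 − 1 = -1, so the system shifts toward the side with more dissolved moles — to the left.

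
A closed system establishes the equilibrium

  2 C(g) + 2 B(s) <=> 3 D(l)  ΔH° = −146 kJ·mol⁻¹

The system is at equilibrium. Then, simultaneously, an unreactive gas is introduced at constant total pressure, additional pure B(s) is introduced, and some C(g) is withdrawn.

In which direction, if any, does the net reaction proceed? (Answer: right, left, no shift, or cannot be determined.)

Adding inert gas at constant total pressure expands the volume and lowers every reacting partial pressure. With Δn_gas = 0 − 2 = -2, Q moves away from K toward the side with fewer gas moles, so the system shifts toward the side with more gas moles — to the left.
B is a pure solid; its activity is 1 regardless of amount, so Q is unaffected — no shift from this change.
Removing C (g), a reactant, drives the reaction to the left.
Only the nonzero effect(s) matter; the net shift is to the left.

left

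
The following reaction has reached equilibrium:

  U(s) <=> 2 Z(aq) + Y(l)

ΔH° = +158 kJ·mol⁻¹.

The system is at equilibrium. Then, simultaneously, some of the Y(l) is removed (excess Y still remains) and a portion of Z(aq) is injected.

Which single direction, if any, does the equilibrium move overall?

Y is a pure liquid; its activity is 1 regardless of amount, so Q is unaffected — no shift from this change.
Adding Z (aq), a product, drives the reaction to the left.
Only the nonzero effect(s) matter; the net shift is to the left.

left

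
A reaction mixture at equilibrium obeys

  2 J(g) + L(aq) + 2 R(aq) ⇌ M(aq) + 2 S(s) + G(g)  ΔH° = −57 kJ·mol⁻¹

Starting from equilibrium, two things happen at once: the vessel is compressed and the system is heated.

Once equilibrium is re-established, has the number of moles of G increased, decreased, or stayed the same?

cannot be determined

Gas moles: reactants 2, products 1 (Δn_gas = -1). Compression shifts the system toward the side with fewer moles of gas — to the right.
The forward reaction is exothermic. Raising T favours the endothermic direction — shift to the left.
The two effects oppose each other, so the net shift — and hence the change in G — cannot be determined from the given information.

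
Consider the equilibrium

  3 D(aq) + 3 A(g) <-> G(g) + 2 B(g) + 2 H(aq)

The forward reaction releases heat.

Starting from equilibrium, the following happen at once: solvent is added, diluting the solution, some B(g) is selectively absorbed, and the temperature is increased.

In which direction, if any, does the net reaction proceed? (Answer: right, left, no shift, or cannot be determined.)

cannot be determined

Dilution lowers every aqueous concentration by the same factor. Δn_aq = 2 − 3 = -1, so the system shifts toward the side with more dissolved moles — to the left.
Removing B (g), a product, drives the reaction to the right.
The forward reaction is exothermic. Raising T favours the endothermic direction — shift to the left.
The individual effects push in opposite directions; without quantitative information the net direction cannot be determined.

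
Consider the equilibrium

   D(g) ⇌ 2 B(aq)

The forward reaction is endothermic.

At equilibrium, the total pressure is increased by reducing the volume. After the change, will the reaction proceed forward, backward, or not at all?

right

Gas moles: reactants 1, products 0 (Δn_gas = -1). Compression shifts the system toward the side with fewer moles of gas — to the right.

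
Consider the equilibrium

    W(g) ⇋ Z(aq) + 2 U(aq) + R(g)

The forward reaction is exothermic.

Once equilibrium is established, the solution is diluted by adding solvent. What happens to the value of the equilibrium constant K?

unchanged

The equilibrium constant depends only on temperature. This perturbation may move the position of equilibrium, but since T is unchanged, K itself is unchanged.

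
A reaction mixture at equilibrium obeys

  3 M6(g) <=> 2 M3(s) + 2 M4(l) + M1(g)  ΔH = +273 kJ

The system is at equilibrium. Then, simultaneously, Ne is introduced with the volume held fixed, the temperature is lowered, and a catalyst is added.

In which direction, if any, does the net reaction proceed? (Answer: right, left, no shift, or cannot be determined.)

left

At constant volume, adding an inert gas leaves every reacting species' partial pressure unchanged, so Q is unchanged — no shift from this change.
The forward reaction is endothermic. Lowering T favours the exothermic direction — shift to the left.
A catalyst speeds both forward and reverse rates equally; it changes neither Q nor K — no shift from this change.
Only the nonzero effect(s) matter; the net shift is to the left.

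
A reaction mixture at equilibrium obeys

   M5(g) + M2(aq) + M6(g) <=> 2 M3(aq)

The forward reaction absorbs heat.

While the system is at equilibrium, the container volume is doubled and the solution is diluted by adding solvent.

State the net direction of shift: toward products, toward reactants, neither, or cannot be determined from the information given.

cannot be determined

Gas moles: reactants 2, products 0 (Δn_gas = -2). Expansion shifts the system toward the side with more moles of gas — to the left.
Dilution lowers every aqueous concentration by the same factor. Δn_aq = 2 − 1 = +1, so the system shifts toward the side with more dissolved moles — to the right.
The individual effects push in opposite directions; without quantitative information the net direction cannot be determined.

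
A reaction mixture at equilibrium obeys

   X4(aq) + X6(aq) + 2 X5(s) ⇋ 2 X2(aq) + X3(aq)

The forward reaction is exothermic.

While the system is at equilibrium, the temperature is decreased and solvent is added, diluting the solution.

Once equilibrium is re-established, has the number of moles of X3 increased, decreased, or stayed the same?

The forward reaction is exothermic. Lowering T favours the exothermic direction — shift to the right.
Dilution lowers every aqueous concentration by the same factor. Δn_aq = 3 − 2 = +1, so the system shifts toward the side with more dissolved moles — to the right.
The net shift is to the right. X3 is a product, so its amount increases.

increases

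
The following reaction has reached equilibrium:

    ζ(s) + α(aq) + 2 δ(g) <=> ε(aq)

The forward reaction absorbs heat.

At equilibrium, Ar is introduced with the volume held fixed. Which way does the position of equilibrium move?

At constant volume, adding an inert gas leaves every reacting species' partial pressure unchanged, so Q is unchanged — no shift from this change.

no shift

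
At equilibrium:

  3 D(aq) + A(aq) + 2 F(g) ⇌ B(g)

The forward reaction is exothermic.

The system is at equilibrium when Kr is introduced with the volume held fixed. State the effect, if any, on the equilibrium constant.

The equilibrium constant depends only on temperature. This perturbation changes neither the position of equilibrium nor K.

unchanged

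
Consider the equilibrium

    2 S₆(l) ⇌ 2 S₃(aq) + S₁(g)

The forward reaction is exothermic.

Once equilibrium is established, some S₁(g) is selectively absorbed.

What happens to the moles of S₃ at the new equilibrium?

Removing S₁ (g), a product, drives the reaction to the right.
The net shift is to the right. S₃ is a product, so its amount increases.

increases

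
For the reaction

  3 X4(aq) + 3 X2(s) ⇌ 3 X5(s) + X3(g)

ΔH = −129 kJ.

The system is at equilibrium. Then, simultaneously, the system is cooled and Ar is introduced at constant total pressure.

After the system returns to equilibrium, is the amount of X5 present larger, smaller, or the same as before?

increases

The forward reaction is exothermic. Lowering T favours the exothermic direction — shift to the right.
Adding inert gas at constant total pressure expands the volume and lowers every reacting partial pressure. With Δn_gas = 1 − 0 = +1, Q moves away from K toward the side with fewer gas moles, so the system shifts toward the side with more gas moles — to the right.
The net shift is to the right. X5 is a product, so its amount increases.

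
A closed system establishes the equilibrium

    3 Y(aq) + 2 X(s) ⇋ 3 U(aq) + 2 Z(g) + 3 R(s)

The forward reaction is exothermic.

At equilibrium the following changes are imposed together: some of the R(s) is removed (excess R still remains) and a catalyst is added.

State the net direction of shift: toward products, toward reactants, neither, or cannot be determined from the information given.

no shift

R is a pure solid; its activity is 1 regardless of amount, so Q is unaffected — no shift from this change.
A catalyst speeds both forward and reverse rates equally; it changes neither Q nor K — no shift from this change.
None of the changes alters Q relative to K, so there is no net shift.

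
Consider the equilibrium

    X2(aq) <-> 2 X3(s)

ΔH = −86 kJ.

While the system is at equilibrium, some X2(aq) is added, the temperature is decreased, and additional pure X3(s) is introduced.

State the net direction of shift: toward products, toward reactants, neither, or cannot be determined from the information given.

Adding X2 (aq), a reactant, drives the reaction to the right.
The forward reaction is exothermic. Lowering T favours the exothermic direction — shift to the right.
X3 is a pure solid; its activity is 1 regardless of amount, so Q is unaffected — no shift from this change.
Only the nonzero effect(s) matter; the net shift is to the right.

right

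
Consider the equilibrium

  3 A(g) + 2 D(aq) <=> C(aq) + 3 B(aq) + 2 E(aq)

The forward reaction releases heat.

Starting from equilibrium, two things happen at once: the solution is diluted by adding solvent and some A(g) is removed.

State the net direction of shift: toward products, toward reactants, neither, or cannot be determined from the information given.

Dilution lowers every aqueous concentration by the same factor. Δn_aq = 6 − 2 = +4, so the system shifts toward the side with more dissolved moles — to the right.
Removing A (g), a reactant, drives the reaction to the left.
The individual effects push in opposite directions; without quantitative information the net direction cannot be determined.

cannot be determined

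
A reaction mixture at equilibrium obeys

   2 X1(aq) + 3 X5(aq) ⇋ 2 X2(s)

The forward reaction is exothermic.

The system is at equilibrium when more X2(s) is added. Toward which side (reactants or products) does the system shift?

no shift

X2 is a pure solid; its activity is 1 regardless of amount, so Q is unaffected — no shift from this change.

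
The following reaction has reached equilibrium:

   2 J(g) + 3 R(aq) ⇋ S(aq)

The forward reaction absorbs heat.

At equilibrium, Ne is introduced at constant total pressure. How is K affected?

The equilibrium constant depends only on temperature. This perturbation may move the position of equilibrium, but since T is unchanged, K itself is unchanged.

unchanged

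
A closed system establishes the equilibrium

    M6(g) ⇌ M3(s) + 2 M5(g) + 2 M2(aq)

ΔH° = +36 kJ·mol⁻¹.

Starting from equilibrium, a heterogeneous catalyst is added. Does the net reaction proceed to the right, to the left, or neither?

no shift

A catalyst speeds both forward and reverse rates equally; it changes neither Q nor K — no shift from this change.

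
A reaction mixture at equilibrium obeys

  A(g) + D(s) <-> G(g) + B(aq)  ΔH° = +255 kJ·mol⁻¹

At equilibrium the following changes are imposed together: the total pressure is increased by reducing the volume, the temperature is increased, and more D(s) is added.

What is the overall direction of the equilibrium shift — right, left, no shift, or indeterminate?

Gas moles: reactants 1, products 1. Δn_gas = 0, so a volume change leaves Q equal to K — no shift from this change.
The forward reaction is endothermic. Raising T favours the endothermic direction — shift to the right.
D is a pure solid; its activity is 1 regardless of amount, so Q is unaffected — no shift from this change.
Only the nonzero effect(s) matter; the net shift is to the right.

right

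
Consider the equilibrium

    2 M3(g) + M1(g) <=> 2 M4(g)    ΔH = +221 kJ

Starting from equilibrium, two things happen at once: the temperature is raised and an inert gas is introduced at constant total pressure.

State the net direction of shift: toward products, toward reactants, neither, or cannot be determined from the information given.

cannot be determined

The forward reaction is endothermic. Raising T favours the endothermic direction — shift to the right.
Adding inert gas at constant total pressure expands the volume and lowers every reacting partial pressure. With Δn_gas = 2 − 3 = -1, Q moves away from K toward the side with fewer gas moles, so the system shifts toward the side with more gas moles — to the left.
The individual effects push in opposite directions; without quantitative information the net direction cannot be determined.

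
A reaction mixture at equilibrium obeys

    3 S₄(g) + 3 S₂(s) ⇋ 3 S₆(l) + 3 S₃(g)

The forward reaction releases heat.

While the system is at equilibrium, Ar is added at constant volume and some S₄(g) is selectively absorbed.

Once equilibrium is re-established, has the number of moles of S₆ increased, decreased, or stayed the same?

decreases

At constant volume, adding an inert gas leaves every reacting species' partial pressure unchanged, so Q is unchanged — no shift from this change.
Removing S₄ (g), a reactant, drives the reaction to the left.
The net shift is to the left. S₆ is a product, so its amount decreases.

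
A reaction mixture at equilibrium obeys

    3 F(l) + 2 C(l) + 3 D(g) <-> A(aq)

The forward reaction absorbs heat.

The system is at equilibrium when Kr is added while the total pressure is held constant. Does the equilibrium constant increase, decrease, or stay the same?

unchanged

The equilibrium constant depends only on temperature. This perturbation may move the position of equilibrium, but since T is unchanged, K itself is unchanged.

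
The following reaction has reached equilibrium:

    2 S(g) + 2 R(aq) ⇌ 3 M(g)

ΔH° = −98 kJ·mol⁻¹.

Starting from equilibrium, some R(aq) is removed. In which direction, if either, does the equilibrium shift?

Removing R (aq), a reactant, drives the reaction to the left.

left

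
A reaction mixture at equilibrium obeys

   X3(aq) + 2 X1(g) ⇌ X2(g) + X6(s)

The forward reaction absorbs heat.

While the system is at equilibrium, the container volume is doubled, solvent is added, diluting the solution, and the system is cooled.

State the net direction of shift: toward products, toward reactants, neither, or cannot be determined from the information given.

Gas moles: reactants 2, products 1 (Δn_gas = -1). Expansion shifts the system toward the side with more moles of gas — to the left.
Dilution lowers every aqueous concentration by the same factor. Δn_aq = 0 − 1 = -1, so the system shifts toward the side with more dissolved moles — to the left.
The forward reaction is endothermic. Lowering T favours the exothermic direction — shift to the left.
All effects act in the same direction — net shift to the left.

left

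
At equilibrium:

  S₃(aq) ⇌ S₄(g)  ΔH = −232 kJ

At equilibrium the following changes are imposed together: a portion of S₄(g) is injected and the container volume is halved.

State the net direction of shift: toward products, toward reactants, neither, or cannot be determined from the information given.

Adding S₄ (g), a product, drives the reaction to the left.
Gas moles: reactants 0, products 1 (Δn_gas = +1). Compression shifts the system toward the side with fewer moles of gas — to the left.
All effects act in the same direction — net shift to the left.

left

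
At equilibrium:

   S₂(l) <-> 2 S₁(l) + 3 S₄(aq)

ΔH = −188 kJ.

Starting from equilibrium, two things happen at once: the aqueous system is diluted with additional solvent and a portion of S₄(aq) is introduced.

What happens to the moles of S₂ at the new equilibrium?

Dilution lowers every aqueous concentration by the same factor. Δn_aq = 3 − 0 = +3, so the system shifts toward the side with more dissolved moles — to the right.
Adding S₄ (aq), a product, drives the reaction to the left.
The two effects oppose each other, so the net shift — and hence the change in S₂ — cannot be determined from the given information.

cannot be determined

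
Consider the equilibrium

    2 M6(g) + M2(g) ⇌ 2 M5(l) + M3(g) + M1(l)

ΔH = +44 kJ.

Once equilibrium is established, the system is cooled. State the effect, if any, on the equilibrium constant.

K depends on temperature via the van 't Hoff relation. The forward reaction is endothermic, so lowering T decreases K.

decreases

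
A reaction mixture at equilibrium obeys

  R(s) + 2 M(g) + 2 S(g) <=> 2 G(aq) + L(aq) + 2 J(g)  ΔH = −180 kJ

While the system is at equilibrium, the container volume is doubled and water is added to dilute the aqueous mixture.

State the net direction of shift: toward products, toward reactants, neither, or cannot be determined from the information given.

Gas moles: reactants 4, products 2 (Δn_gas = -2). Expansion shifts the system toward the side with more moles of gas — to the left.
Dilution lowers every aqueous concentration by the same factor. Δn_aq = 3 − 0 = +3, so the system shifts toward the side with more dissolved moles — to the right.
The individual effects push in opposite directions; without quantitative information the net direction cannot be determined.

cannot be determined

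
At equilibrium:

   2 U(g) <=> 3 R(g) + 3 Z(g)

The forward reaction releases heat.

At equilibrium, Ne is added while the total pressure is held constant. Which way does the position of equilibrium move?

right

Adding inert gas at constant total pressure expands the volume and lowers every reacting partial pressure. With Δn_gas = 6 − 2 = +4, Q moves away from K toward the side with fewer gas moles, so the system shifts toward the side with more gas moles — to the right.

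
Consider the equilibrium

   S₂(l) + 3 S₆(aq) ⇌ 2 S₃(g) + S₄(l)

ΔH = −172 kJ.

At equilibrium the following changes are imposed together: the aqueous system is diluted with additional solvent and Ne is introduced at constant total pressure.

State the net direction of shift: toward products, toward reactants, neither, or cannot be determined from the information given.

Dilution lowers every aqueous concentration by the same factor. Δn_aq = 0 − 3 = -3, so the system shifts toward the side with more dissolved moles — to the left.
Adding inert gas at constant total pressure expands the volume and lowers every reacting partial pressure. With Δn_gas = 2 − 0 = +2, Q moves away from K toward the side with fewer gas moles, so the system shifts toward the side with more gas moles — to the right.
The individual effects push in opposite directions; without quantitative information the net direction cannot be determined.

cannot be determined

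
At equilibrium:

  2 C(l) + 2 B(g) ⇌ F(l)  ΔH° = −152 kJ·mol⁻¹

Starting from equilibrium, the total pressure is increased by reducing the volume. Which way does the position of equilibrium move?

right

Gas moles: reactants 2, products 0 (Δn_gas = -2). Compression shifts the system toward the side with fewer moles of gas — to the right.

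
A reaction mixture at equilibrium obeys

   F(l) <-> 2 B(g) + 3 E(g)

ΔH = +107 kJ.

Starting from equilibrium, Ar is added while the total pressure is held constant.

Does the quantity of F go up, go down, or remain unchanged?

decreases

Adding inert gas at constant total pressure expands the volume and lowers every reacting partial pressure. With Δn_gas = 5 − 0 = +5, Q moves away from K toward the side with fewer gas moles, so the system shifts toward the side with more gas moles — to the right.
The net shift is to the right. F is a reactant, so its amount decreases.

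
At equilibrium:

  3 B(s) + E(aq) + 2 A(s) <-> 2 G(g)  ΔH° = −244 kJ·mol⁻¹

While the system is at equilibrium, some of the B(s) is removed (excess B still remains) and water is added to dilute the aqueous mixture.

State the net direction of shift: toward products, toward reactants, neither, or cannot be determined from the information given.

B is a pure solid; its activity is 1 regardless of amount, so Q is unaffected — no shift from this change.
Dilution lowers every aqueous concentration by the same factor. Δn_aq = 0 − 1 = -1, so the system shifts toward the side with more dissolved moles — to the left.
Only the nonzero effect(s) matter; the net shift is to the left.

left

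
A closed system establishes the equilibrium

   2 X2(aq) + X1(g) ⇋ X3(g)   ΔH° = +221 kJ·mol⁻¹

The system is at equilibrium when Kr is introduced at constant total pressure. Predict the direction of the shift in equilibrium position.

no shift

Adding inert gas at constant total pressure expands the volume, scaling every reacting partial pressure by the same factor. Δn_gas = 1 − 1 = 0, so Q is unchanged — no shift.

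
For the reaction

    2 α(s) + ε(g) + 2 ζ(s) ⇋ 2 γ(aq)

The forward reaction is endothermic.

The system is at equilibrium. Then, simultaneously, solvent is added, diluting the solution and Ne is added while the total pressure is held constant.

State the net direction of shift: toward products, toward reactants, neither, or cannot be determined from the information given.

cannot be determined

Dilution lowers every aqueous concentration by the same factor. Δn_aq = 2 − 0 = +2, so the system shifts toward the side with more dissolved moles — to the right.
Adding inert gas at constant total pressure expands the volume and lowers every reacting partial pressure. With Δn_gas = 0 − 1 = -1, Q moves away from K toward the side with fewer gas moles, so the system shifts toward the side with more gas moles — to the left.
The individual effects push in opposite directions; without quantitative information the net direction cannot be determined.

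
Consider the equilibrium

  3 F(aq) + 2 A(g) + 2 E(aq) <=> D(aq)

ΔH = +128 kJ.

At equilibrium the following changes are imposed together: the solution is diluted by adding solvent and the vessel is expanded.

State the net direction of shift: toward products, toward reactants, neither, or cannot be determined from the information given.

left

Dilution lowers every aqueous concentration by the same factor. Δn_aq = 1 − 5 = -4, so the system shifts toward the side with more dissolved moles — to the left.
Gas moles: reactants 2, products 0 (Δn_gas = -2). Expansion shifts the system toward the side with more moles of gas — to the left.
All effects act in the same direction — net shift to the left.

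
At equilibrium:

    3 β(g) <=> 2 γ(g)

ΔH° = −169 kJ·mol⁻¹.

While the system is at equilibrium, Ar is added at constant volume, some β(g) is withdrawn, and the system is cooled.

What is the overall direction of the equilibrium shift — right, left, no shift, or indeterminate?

cannot be determined

At constant volume, adding an inert gas leaves every reacting species' partial pressure unchanged, so Q is unchanged — no shift from this change.
Removing β (g), a reactant, drives the reaction to the left.
The forward reaction is exothermic. Lowering T favours the exothermic direction — shift to the right.
The individual effects push in opposite directions; without quantitative information the net direction cannot be determined.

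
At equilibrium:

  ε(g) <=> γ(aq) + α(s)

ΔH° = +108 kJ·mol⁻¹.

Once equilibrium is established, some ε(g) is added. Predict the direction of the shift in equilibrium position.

right

Adding ε (g), a reactant, drives the reaction to the right.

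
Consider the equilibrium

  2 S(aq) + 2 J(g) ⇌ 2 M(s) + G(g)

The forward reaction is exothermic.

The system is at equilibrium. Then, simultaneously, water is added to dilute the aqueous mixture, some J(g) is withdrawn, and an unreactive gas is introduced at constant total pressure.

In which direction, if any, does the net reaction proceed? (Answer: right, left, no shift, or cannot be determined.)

left

Dilution lowers every aqueous concentration by the same factor. Δn_aq = 0 − 2 = -2, so the system shifts toward the side with more dissolved moles — to the left.
Removing J (g), a reactant, drives the reaction to the left.
Adding inert gas at constant total pressure expands the volume and lowers every reacting partial pressure. With Δn_gas = 1 − 2 = -1, Q moves away from K toward the side with fewer gas moles, so the system shifts toward the side with more gas moles — to the left.
All effects act in the same direction — net shift to the left.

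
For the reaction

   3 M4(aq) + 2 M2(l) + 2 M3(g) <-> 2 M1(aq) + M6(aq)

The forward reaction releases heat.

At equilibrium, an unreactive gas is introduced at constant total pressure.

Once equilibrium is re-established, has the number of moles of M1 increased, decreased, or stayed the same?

decreases

Adding inert gas at constant total pressure expands the volume and lowers every reacting partial pressure. With Δn_gas = 0 − 2 = -2, Q moves away from K toward the side with fewer gas moles, so the system shifts toward the side with more gas moles — to the left.
The net shift is to the left. M1 is a product, so its amount decreases.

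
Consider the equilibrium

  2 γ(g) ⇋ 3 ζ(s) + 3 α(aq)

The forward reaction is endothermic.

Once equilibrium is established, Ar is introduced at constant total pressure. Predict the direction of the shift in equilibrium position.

left

Adding inert gas at constant total pressure expands the volume and lowers every reacting partial pressure. With Δn_gas = 0 − 2 = -2, Q moves away from K toward the side with fewer gas moles, so the system shifts toward the side with more gas moles — to the left.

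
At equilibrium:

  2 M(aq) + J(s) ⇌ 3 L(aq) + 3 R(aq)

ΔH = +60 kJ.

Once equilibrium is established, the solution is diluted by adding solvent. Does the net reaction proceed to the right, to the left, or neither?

Dilution lowers every aqueous concentration by the same factor. Δn_aq = 6 − 2 = +4, so the system shifts toward the side with more dissolved moles — to the right.

right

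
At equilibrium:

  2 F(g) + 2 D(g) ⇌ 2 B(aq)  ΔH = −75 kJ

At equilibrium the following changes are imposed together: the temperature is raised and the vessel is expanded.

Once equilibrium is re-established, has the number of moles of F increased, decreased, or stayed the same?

The forward reaction is exothermic. Raising T favours the endothermic direction — shift to the left.
Gas moles: reactants 4, products 0 (Δn_gas = -4). Expansion shifts the system toward the side with more moles of gas — to the left.
The net shift is to the left. F is a reactant, so its amount increases.

increases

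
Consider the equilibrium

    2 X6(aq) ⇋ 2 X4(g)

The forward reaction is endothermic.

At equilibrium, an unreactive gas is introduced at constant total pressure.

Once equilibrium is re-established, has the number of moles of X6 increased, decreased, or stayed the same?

Adding inert gas at constant total pressure expands the volume and lowers every reacting partial pressure. With Δn_gas = 2 − 0 = +2, Q moves away from K toward the side with fewer gas moles, so the system shifts toward the side with more gas moles — to the right.
The net shift is to the right. X6 is a reactant, so its amount decreases.

decreases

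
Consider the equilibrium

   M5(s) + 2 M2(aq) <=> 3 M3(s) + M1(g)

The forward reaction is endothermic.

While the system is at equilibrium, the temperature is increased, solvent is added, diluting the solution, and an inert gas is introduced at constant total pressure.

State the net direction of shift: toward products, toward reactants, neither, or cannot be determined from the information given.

cannot be determined

The forward reaction is endothermic. Raising T favours the endothermic direction — shift to the right.
Dilution lowers every aqueous concentration by the same factor. Δn_aq = 0 − 2 = -2, so the system shifts toward the side with more dissolved moles — to the left.
Adding inert gas at constant total pressure expands the volume and lowers every reacting partial pressure. With Δn_gas = 1 − 0 = +1, Q moves away from K toward the side with fewer gas moles, so the system shifts toward the side with more gas moles — to the right.
The individual effects push in opposite directions; without quantitative information the net direction cannot be determined.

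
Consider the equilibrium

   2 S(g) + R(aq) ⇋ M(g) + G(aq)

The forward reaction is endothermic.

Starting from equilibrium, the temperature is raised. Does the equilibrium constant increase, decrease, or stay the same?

K depends on temperature via the van 't Hoff relation. The forward reaction is endothermic, so raising T increases K.

increases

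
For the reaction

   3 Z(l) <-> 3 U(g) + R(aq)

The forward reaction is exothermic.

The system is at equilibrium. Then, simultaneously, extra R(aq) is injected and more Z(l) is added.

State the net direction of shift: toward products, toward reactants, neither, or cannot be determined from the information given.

left

Adding R (aq), a product, drives the reaction to the left.
Z is a pure liquid; its activity is 1 regardless of amount, so Q is unaffected — no shift from this change.
Only the nonzero effect(s) matter; the net shift is to the left.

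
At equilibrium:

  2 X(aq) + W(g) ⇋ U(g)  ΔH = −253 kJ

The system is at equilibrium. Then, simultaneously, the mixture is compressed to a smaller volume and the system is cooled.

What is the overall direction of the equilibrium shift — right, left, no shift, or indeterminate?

right

Gas moles: reactants 1, products 1. Δn_gas = 0, so a volume change leaves Q equal to K — no shift from this change.
The forward reaction is exothermic. Lowering T favours the exothermic direction — shift to the right.
Only the nonzero effect(s) matter; the net shift is to the right.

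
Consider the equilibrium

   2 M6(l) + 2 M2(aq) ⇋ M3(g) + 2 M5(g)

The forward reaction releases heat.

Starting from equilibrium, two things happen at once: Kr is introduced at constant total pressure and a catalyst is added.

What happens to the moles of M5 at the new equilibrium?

Adding inert gas at constant total pressure expands the volume and lowers every reacting partial pressure. With Δn_gas = 3 − 0 = +3, Q moves away from K toward the side with fewer gas moles, so the system shifts toward the side with more gas moles — to the right.
A catalyst speeds both forward and reverse rates equally; it changes neither Q nor K — no shift from this change.
The net shift is to the right. M5 is a product, so its amount increases.

increases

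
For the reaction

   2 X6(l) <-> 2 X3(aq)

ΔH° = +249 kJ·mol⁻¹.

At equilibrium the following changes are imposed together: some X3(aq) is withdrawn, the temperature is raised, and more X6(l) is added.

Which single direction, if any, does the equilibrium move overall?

Removing X3 (aq), a product, drives the reaction to the right.
The forward reaction is endothermic. Raising T favours the endothermic direction — shift to the right.
X6 is a pure liquid; its activity is 1 regardless of amount, so Q is unaffected — no shift from this change.
Only the nonzero effect(s) matter; the net shift is to the right.

right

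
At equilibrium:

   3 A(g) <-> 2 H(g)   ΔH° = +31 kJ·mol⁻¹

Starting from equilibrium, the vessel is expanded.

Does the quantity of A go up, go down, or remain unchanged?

increases

Gas moles: reactants 3, products 2 (Δn_gas = -1). Expansion shifts the system toward the side with more moles of gas — to the left.
The net shift is to the left. A is a reactant, so its amount increases.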